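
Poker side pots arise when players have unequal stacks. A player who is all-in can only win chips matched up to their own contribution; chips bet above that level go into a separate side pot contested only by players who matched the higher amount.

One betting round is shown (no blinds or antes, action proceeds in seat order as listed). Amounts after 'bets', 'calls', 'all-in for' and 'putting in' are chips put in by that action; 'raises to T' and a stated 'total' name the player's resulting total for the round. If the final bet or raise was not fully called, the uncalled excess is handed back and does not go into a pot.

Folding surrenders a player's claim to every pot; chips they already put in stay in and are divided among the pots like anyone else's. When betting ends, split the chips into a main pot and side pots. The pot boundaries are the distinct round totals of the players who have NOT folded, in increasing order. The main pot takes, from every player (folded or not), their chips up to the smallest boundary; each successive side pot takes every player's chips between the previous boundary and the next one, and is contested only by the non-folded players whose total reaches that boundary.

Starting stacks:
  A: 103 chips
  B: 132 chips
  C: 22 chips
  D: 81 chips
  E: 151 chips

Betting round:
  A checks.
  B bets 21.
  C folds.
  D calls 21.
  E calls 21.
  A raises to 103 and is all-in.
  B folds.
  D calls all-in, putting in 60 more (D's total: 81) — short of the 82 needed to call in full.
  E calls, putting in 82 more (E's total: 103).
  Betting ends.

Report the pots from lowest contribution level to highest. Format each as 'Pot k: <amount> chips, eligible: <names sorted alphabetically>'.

Pot 1: 264 chips, eligible: A, D, E
Pot 2: 44 chips, eligible: A, E

Derivation:
Contributions: A=103, B=21, D=81, E=103
Folded: B, C
Pot levels (distinct totals of non-folded players): 81, 103
Layer 1-81: A 81 + B 21 + D 81 + E 81 = 264 chips; eligible A, D, E
Layer 82-103: 22 each from A, E = 22*2 = 44 chips; eligible A, E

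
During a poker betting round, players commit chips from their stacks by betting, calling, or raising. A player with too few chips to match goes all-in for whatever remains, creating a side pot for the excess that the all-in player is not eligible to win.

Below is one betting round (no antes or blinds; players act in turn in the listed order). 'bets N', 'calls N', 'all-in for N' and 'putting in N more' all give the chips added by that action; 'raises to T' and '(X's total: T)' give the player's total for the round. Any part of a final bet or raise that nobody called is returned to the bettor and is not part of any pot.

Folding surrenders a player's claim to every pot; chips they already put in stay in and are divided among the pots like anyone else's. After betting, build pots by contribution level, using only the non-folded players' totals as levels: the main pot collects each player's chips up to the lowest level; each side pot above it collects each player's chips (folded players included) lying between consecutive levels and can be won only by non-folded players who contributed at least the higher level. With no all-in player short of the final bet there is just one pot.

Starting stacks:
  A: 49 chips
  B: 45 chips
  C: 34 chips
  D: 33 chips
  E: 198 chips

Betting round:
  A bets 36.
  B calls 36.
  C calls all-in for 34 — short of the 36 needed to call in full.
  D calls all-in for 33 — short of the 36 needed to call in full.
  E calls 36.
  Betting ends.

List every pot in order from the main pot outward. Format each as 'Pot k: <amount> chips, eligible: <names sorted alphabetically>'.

Contributions: A=36, B=36, C=34, D=33, E=36
Pot levels (distinct totals of non-folded players): 33, 34, 36
Layer 1-33: 33 each from A, B, C, D, E = 33*5 = 165 chips; eligible A, B, C, D, E
Layer 34-34: 1 each from A, B, C, E = 1*4 = 4 chips; eligible A, B, C, E
Layer 35-36: 2 each from A, B, E = 2*3 = 6 chips; eligible A, B, E

Pot 1: 165 chips, eligible: A, B, C, D, E
Pot 2: 4 chips, eligible: A, B, C, E
Pot 3: 6 chips, eligible: A, B, E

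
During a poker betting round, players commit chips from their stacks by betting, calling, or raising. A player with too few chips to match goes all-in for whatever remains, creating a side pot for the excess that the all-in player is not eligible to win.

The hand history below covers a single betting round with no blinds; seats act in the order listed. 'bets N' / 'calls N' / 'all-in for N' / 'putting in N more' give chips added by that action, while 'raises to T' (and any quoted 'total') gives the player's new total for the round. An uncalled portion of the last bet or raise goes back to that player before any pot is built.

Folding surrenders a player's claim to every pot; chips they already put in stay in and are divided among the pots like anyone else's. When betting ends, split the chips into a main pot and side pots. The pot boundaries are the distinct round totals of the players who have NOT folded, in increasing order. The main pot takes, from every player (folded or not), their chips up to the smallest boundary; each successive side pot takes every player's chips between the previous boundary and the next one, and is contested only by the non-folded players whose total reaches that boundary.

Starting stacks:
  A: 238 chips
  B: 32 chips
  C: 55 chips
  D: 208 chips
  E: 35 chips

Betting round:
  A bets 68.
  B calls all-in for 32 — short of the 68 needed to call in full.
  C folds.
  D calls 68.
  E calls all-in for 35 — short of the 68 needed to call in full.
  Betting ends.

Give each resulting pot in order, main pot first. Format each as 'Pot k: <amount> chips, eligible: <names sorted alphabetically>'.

Contributions: A=68, B=32, D=68, E=35
Folded: C
Pot levels (distinct totals of non-folded players): 32, 35, 68
Layer 1-32: 32 each from A, B, D, E = 32*4 = 128 chips; eligible A, B, D, E
Layer 33-35: 3 each from A, D, E = 3*3 = 9 chips; eligible A, D, E
Layer 36-68: 33 each from A, D = 33*2 = 66 chips; eligible A, D

Pot 1: 128 chips, eligible: A, B, D, E
Pot 2: 9 chips, eligible: A, D, E
Pot 3: 66 chips, eligible: A, D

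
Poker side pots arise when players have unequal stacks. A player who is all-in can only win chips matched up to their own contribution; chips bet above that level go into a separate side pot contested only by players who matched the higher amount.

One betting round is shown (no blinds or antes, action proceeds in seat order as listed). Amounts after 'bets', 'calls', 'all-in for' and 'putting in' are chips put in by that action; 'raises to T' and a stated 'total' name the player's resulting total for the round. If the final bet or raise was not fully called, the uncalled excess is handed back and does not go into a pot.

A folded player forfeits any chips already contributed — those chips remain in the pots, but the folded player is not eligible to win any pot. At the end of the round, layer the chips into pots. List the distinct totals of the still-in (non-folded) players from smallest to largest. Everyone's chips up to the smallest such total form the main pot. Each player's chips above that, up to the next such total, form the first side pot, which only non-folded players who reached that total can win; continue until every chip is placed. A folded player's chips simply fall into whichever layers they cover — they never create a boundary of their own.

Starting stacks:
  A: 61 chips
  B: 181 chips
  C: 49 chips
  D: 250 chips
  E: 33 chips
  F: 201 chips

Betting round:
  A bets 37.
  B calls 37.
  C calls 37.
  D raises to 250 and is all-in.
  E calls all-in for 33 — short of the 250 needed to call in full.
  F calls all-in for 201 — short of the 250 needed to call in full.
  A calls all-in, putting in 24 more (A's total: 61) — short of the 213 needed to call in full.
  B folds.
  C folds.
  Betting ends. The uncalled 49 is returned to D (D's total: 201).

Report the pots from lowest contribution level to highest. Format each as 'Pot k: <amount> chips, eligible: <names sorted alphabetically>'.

Pot 1: 198 chips, eligible: A, D, E, F
Pot 2: 92 chips, eligible: A, D, F
Pot 3: 280 chips, eligible: D, F

Derivation:
Contributions (after 49 returned to D): A=61, B=37, C=37, D=201, E=33, F=201
Folded: B, C
Pot levels (distinct totals of non-folded players): 33, 61, 201
Layer 1-33: 33 each from A, B, C, D, E, F = 33*6 = 198 chips; eligible A, D, E, F
Layer 34-61: A 28 + B 4 + C 4 + D 28 + F 28 = 92 chips; eligible A, D, F
Layer 62-201: 140 each from D, F = 140*2 = 280 chips; eligible D, F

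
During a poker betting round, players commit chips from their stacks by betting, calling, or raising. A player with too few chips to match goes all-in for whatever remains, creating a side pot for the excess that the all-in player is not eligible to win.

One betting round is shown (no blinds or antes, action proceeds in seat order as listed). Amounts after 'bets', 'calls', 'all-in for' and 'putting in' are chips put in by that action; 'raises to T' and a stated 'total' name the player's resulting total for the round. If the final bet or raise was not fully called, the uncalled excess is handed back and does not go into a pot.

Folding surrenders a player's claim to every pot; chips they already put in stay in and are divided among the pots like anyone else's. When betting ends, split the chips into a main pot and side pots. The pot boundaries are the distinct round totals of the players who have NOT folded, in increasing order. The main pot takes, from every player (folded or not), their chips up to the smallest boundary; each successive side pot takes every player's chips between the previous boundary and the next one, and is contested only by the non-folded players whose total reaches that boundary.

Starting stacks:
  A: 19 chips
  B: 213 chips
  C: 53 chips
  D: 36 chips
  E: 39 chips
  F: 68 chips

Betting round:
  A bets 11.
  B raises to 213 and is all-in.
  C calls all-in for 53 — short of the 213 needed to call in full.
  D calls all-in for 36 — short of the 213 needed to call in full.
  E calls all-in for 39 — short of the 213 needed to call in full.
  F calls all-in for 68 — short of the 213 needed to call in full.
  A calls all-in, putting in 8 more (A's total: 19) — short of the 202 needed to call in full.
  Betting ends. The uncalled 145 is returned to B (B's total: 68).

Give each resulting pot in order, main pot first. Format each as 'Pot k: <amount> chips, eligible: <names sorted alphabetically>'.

Contributions (after 145 returned to B): A=19, B=68, C=53, D=36, E=39, F=68
Pot levels (distinct totals of non-folded players): 19, 36, 39, 53, 68
Layer 1-19: 19 each from A, B, C, D, E, F = 19*6 = 114 chips; eligible A, B, C, D, E, F
Layer 20-36: 17 each from B, C, D, E, F = 17*5 = 85 chips; eligible B, C, D, E, F
Layer 37-39: 3 each from B, C, E, F = 3*4 = 12 chips; eligible B, C, E, F
Layer 40-53: 14 each from B, C, F = 14*3 = 42 chips; eligible B, C, F
Layer 54-68: 15 each from B, F = 15*2 = 30 chips; eligible B, F

Pot 1: 114 chips, eligible: A, B, C, D, E, F
Pot 2: 85 chips, eligible: B, C, D, E, F
Pot 3: 12 chips, eligible: B, C, E, F
Pot 4: 42 chips, eligible: B, C, F
Pot 5: 30 chips, eligible: B, F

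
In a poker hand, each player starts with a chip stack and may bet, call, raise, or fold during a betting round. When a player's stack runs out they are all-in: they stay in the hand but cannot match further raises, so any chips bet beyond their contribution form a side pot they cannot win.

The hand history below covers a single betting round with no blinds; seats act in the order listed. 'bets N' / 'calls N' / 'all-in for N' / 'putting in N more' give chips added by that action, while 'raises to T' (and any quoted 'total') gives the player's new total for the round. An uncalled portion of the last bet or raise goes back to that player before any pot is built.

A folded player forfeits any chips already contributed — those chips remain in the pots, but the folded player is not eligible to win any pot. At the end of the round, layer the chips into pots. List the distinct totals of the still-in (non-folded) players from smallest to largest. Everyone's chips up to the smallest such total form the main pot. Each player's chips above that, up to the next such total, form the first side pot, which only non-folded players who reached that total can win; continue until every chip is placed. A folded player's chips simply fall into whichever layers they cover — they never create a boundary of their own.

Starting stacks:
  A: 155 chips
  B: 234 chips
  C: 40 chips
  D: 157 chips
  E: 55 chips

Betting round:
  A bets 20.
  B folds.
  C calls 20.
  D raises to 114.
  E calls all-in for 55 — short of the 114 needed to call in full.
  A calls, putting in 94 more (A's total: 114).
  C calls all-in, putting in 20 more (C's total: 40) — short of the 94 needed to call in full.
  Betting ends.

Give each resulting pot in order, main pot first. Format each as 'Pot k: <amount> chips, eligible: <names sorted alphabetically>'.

Contributions: A=114, C=40, D=114, E=55
Folded: B
Pot levels (distinct totals of non-folded players): 40, 55, 114
Layer 1-40: 40 each from A, C, D, E = 40*4 = 160 chips; eligible A, C, D, E
Layer 41-55: 15 each from A, D, E = 15*3 = 45 chips; eligible A, D, E
Layer 56-114: 59 each from A, D = 59*2 = 118 chips; eligible A, D

Pot 1: 160 chips, eligible: A, C, D, E
Pot 2: 45 chips, eligible: A, D, E
Pot 3: 118 chips, eligible: A, D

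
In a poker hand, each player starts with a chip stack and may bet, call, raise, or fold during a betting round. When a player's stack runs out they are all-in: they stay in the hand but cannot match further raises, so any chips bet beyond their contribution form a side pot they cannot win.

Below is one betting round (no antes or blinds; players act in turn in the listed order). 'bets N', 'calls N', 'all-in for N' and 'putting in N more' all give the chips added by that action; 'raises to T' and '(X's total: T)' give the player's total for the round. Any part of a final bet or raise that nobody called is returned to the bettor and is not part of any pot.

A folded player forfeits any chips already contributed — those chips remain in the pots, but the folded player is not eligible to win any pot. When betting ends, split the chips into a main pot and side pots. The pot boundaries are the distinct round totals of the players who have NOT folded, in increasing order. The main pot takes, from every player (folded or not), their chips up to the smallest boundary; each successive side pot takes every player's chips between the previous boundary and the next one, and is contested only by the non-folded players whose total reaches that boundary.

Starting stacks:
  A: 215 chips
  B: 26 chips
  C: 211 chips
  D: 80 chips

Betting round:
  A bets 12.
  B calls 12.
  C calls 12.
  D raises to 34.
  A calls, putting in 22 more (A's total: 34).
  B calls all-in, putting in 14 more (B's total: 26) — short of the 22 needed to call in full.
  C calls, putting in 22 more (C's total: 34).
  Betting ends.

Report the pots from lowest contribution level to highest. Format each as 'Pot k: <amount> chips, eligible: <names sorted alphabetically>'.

Pot 1: 104 chips, eligible: A, B, C, D
Pot 2: 24 chips, eligible: A, C, D

Derivation:
Contributions: A=34, B=26, C=34, D=34
Pot levels (distinct totals of non-folded players): 26, 34
Layer 1-26: 26 each from A, B, C, D = 26*4 = 104 chips; eligible A, B, C, D
Layer 27-34: 8 each from A, C, D = 8*3 = 24 chips; eligible A, C, D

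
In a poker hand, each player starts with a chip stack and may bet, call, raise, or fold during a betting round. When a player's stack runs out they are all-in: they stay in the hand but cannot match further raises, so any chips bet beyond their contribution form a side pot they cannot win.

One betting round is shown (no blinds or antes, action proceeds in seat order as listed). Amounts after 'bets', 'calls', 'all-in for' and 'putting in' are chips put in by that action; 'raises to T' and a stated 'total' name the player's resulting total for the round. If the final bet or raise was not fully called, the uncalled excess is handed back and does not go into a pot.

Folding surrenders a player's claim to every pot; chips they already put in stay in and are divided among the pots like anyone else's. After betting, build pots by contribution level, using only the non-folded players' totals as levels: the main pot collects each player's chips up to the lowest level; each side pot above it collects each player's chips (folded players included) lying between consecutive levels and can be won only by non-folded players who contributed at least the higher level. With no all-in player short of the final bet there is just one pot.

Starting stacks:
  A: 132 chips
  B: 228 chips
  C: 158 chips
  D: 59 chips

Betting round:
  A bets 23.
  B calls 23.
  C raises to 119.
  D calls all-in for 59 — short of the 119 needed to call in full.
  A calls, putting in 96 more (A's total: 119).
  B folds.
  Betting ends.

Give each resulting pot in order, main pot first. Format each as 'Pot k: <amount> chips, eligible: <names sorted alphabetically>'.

Pot 1: 200 chips, eligible: A, C, D
Pot 2: 120 chips, eligible: A, C

Derivation:
Contributions: A=119, B=23, C=119, D=59
Folded: B
Pot levels (distinct totals of non-folded players): 59, 119
Layer 1-59: A 59 + B 23 + C 59 + D 59 = 200 chips; eligible A, C, D
Layer 60-119: 60 each from A, C = 60*2 = 120 chips; eligible A, C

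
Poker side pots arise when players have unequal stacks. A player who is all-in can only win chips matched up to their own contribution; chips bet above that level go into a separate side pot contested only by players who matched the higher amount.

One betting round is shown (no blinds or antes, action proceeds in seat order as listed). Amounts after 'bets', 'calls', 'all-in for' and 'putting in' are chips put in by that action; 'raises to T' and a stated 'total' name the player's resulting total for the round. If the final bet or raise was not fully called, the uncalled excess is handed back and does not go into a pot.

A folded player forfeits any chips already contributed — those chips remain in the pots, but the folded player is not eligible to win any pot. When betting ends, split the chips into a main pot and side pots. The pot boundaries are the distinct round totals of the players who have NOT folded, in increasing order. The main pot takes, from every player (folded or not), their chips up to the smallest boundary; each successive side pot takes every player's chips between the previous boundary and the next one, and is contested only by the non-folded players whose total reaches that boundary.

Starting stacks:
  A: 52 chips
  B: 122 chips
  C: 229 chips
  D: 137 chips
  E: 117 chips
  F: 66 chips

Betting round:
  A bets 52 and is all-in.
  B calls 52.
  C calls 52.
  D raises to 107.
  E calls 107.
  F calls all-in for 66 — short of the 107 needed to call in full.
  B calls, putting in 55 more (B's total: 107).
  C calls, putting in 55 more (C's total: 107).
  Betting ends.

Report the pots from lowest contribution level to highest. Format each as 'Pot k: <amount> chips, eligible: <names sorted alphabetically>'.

Pot 1: 312 chips, eligible: A, B, C, D, E, F
Pot 2: 70 chips, eligible: B, C, D, E, F
Pot 3: 164 chips, eligible: B, C, D, E

Derivation:
Contributions: A=52, B=107, C=107, D=107, E=107, F=66
Pot levels (distinct totals of non-folded players): 52, 66, 107
Layer 1-52: 52 each from A, B, C, D, E, F = 52*6 = 312 chips; eligible A, B, C, D, E, F
Layer 53-66: 14 each from B, C, D, E, F = 14*5 = 70 chips; eligible B, C, D, E, F
Layer 67-107: 41 each from B, C, D, E = 41*4 = 164 chips; eligible B, C, D, E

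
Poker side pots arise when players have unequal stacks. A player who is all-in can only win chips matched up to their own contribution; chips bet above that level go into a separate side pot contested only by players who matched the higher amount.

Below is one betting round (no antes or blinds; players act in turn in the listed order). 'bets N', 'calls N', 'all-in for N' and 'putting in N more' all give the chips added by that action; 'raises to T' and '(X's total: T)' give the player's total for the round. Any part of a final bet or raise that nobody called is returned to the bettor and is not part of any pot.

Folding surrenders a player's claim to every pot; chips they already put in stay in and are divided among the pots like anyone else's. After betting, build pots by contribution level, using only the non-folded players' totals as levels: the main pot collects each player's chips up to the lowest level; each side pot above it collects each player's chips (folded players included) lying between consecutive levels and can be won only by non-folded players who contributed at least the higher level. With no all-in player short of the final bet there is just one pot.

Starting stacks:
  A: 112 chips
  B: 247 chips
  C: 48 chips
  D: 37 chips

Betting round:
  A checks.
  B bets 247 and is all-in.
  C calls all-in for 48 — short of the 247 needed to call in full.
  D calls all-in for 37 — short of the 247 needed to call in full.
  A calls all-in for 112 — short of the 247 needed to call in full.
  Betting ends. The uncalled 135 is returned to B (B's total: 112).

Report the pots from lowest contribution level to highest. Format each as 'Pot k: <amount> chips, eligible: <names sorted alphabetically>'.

Contributions (after 135 returned to B): A=112, B=112, C=48, D=37
Pot levels (distinct totals of non-folded players): 37, 48, 112
Layer 1-37: 37 each from A, B, C, D = 37*4 = 148 chips; eligible A, B, C, D
Layer 38-48: 11 each from A, B, C = 11*3 = 33 chips; eligible A, B, C
Layer 49-112: 64 each from A, B = 64*2 = 128 chips; eligible A, B

Pot 1: 148 chips, eligible: A, B, C, D
Pot 2: 33 chips, eligible: A, B, C
Pot 3: 128 chips, eligible: A, B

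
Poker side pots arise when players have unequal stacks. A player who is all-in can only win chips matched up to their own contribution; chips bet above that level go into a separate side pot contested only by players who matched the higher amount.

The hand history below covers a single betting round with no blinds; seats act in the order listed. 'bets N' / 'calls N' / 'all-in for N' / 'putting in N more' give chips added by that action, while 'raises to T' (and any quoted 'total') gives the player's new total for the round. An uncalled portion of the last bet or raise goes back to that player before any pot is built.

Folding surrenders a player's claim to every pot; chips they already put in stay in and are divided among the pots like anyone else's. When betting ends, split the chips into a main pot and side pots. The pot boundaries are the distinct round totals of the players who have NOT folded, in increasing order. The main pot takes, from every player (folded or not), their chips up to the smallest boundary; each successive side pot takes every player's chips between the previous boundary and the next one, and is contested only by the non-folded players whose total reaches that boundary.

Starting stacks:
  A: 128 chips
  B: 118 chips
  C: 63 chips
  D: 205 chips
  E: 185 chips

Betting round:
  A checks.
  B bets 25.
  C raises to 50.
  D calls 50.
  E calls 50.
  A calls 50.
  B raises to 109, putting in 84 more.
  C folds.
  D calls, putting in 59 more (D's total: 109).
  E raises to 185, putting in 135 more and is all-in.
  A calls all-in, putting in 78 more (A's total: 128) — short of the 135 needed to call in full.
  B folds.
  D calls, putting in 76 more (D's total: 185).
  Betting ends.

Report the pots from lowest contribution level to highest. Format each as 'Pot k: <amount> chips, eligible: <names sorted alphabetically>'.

Pot 1: 543 chips, eligible: A, D, E
Pot 2: 114 chips, eligible: D, E

Derivation:
Contributions: A=128, B=109, C=50, D=185, E=185
Folded: B, C
Pot levels (distinct totals of non-folded players): 128, 185
Layer 1-128: A 128 + B 109 + C 50 + D 128 + E 128 = 543 chips; eligible A, D, E
Layer 129-185: 57 each from D, E = 57*2 = 114 chips; eligible D, E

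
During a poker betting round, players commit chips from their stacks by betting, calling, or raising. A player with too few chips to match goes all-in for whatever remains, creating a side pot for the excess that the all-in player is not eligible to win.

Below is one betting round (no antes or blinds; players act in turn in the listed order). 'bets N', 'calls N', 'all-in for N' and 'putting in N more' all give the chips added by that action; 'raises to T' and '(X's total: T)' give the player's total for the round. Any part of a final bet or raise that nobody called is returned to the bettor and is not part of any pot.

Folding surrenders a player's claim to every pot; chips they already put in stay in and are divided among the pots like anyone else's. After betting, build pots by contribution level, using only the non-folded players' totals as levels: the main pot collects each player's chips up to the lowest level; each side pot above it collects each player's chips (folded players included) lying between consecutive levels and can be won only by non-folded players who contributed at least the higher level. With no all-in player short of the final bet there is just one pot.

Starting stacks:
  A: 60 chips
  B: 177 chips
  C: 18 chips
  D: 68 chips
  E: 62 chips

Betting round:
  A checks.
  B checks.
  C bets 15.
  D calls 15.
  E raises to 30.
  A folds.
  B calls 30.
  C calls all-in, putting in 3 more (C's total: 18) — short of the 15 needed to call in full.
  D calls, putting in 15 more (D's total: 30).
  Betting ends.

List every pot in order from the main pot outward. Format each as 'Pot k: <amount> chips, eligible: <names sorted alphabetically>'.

Pot 1: 72 chips, eligible: B, C, D, E
Pot 2: 36 chips, eligible: B, D, E

Derivation:
Contributions: B=30, C=18, D=30, E=30
Folded: A
Pot levels (distinct totals of non-folded players): 18, 30
Layer 1-18: 18 each from B, C, D, E = 18*4 = 72 chips; eligible B, C, D, E
Layer 19-30: 12 each from B, D, E = 12*3 = 36 chips; eligible B, D, E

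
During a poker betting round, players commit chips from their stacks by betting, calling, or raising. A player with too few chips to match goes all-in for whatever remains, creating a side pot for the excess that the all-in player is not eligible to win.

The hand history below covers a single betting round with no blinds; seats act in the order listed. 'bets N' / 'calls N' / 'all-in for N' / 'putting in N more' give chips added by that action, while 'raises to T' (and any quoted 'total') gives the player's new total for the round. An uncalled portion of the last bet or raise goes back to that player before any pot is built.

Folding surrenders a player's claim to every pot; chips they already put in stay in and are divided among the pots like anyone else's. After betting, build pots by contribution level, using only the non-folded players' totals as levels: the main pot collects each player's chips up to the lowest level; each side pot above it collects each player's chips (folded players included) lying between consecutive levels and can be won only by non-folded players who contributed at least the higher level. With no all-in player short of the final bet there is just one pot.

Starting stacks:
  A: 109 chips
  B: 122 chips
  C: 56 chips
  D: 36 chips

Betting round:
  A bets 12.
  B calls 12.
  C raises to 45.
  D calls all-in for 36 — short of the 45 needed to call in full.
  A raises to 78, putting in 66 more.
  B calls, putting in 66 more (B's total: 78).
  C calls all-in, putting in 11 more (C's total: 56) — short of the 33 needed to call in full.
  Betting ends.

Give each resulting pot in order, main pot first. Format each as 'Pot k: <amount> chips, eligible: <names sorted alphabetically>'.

Contributions: A=78, B=78, C=56, D=36
Pot levels (distinct totals of non-folded players): 36, 56, 78
Layer 1-36: 36 each from A, B, C, D = 36*4 = 144 chips; eligible A, B, C, D
Layer 37-56: 20 each from A, B, C = 20*3 = 60 chips; eligible A, B, C
Layer 57-78: 22 each from A, B = 22*2 = 44 chips; eligible A, B

Pot 1: 144 chips, eligible: A, B, C, D
Pot 2: 60 chips, eligible: A, B, C
Pot 3: 44 chips, eligible: A, B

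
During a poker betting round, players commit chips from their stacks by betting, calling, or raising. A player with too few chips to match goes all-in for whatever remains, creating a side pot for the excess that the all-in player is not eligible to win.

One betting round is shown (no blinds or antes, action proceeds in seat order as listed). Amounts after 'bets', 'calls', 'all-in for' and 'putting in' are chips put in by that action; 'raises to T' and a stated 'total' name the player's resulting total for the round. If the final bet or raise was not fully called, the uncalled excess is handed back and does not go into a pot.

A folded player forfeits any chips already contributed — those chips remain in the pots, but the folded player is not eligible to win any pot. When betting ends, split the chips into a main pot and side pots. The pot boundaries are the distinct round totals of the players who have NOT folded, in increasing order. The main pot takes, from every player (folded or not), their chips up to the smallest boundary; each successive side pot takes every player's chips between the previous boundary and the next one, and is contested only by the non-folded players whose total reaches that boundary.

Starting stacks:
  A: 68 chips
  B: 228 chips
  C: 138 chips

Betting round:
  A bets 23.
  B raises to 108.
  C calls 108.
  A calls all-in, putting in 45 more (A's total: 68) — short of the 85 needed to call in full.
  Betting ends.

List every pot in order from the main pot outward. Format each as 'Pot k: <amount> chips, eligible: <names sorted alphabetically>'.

Pot 1: 204 chips, eligible: A, B, C
Pot 2: 80 chips, eligible: B, C

Derivation:
Contributions: A=68, B=108, C=108
Pot levels (distinct totals of non-folded players): 68, 108
Layer 1-68: 68 each from A, B, C = 68*3 = 204 chips; eligible A, B, C
Layer 69-108: 40 each from B, C = 40*2 = 80 chips; eligible B, C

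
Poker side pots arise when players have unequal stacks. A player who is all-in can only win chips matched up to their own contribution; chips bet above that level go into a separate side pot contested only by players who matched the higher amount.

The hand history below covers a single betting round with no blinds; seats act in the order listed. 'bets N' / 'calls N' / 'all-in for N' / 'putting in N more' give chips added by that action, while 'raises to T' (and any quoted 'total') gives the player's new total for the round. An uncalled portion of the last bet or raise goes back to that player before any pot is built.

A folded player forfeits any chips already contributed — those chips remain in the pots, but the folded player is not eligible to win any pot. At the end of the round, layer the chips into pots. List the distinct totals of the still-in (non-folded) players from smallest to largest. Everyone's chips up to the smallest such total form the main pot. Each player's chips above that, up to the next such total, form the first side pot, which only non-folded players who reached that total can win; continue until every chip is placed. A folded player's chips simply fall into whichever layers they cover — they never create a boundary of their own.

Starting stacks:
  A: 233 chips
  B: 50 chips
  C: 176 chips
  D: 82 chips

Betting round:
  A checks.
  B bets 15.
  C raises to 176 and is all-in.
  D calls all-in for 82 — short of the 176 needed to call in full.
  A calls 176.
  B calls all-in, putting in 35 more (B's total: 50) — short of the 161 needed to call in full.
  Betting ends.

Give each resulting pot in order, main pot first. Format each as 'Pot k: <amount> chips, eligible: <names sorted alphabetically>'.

Pot 1: 200 chips, eligible: A, B, C, D
Pot 2: 96 chips, eligible: A, C, D
Pot 3: 188 chips, eligible: A, C

Derivation:
Contributions: A=176, B=50, C=176, D=82
Pot levels (distinct totals of non-folded players): 50, 82, 176
Layer 1-50: 50 each from A, B, C, D = 50*4 = 200 chips; eligible A, B, C, D
Layer 51-82: 32 each from A, C, D = 32*3 = 96 chips; eligible A, C, D
Layer 83-176: 94 each from A, C = 94*2 = 188 chips; eligible A, C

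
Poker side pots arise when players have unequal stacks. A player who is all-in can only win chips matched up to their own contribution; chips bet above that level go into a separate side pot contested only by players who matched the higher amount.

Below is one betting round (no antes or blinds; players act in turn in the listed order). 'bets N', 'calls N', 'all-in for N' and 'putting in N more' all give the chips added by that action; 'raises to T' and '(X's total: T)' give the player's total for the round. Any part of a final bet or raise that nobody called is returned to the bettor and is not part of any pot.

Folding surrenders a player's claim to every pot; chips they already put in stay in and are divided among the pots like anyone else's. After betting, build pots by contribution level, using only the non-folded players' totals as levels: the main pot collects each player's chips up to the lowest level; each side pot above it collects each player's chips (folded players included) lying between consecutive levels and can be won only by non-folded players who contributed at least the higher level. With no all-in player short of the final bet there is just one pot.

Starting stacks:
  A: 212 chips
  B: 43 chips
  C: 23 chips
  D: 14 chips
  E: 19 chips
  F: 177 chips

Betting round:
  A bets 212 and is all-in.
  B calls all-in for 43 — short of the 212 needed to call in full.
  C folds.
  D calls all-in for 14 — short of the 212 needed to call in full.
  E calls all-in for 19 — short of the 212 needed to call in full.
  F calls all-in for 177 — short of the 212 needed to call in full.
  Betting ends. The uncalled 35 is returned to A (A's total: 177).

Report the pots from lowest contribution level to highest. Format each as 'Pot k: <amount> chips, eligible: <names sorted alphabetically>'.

Contributions (after 35 returned to A): A=177, B=43, D=14, E=19, F=177
Folded: C
Pot levels (distinct totals of non-folded players): 14, 19, 43, 177
Layer 1-14: 14 each from A, B, D, E, F = 14*5 = 70 chips; eligible A, B, D, E, F
Layer 15-19: 5 each from A, B, E, F = 5*4 = 20 chips; eligible A, B, E, F
Layer 20-43: 24 each from A, B, F = 24*3 = 72 chips; eligible A, B, F
Layer 44-177: 134 each from A, F = 134*2 = 268 chips; eligible A, F

Pot 1: 70 chips, eligible: A, B, D, E, F
Pot 2: 20 chips, eligible: A, B, E, F
Pot 3: 72 chips, eligible: A, B, F
Pot 4: 268 chips, eligible: A, F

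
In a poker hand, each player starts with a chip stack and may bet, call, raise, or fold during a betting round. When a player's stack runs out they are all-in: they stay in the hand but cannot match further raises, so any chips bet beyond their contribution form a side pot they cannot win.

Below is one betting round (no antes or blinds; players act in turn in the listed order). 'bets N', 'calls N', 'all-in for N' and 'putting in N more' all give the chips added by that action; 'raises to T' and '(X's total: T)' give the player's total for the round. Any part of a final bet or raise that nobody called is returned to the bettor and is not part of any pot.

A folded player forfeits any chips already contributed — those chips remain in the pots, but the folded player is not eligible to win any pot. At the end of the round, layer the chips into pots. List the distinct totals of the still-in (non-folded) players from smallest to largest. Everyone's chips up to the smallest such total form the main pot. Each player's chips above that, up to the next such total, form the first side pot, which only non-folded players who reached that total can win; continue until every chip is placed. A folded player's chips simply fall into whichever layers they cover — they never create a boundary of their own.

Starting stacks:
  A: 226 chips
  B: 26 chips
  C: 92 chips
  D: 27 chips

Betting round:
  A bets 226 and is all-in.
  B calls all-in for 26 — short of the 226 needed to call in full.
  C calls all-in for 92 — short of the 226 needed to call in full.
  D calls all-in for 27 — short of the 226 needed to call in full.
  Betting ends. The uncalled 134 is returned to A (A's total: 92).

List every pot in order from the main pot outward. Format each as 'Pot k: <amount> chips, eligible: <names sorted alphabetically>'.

Contributions (after 134 returned to A): A=92, B=26, C=92, D=27
Pot levels (distinct totals of non-folded players): 26, 27, 92
Layer 1-26: 26 each from A, B, C, D = 26*4 = 104 chips; eligible A, B, C, D
Layer 27-27: 1 each from A, C, D = 1*3 = 3 chips; eligible A, C, D
Layer 28-92: 65 each from A, C = 65*2 = 130 chips; eligible A, C

Pot 1: 104 chips, eligible: A, B, C, D
Pot 2: 3 chips, eligible: A, C, D
Pot 3: 130 chips, eligible: A, C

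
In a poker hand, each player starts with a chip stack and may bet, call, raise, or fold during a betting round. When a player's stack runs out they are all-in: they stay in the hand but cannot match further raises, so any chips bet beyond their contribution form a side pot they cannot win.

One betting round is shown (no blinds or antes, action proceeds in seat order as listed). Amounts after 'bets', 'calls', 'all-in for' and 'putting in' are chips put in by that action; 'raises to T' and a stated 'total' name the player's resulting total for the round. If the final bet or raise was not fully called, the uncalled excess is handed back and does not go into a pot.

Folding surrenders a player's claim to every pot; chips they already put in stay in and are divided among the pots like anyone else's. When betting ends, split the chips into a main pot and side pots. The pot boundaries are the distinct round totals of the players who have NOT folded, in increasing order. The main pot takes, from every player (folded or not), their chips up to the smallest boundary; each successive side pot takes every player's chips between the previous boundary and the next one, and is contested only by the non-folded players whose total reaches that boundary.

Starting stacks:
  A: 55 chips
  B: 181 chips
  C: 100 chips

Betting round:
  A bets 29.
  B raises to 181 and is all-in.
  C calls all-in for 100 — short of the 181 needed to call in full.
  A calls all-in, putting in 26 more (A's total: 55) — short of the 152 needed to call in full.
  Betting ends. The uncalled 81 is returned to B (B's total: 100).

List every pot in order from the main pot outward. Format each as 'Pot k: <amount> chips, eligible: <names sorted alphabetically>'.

Contributions (after 81 returned to B): A=55, B=100, C=100
Pot levels (distinct totals of non-folded players): 55, 100
Layer 1-55: 55 each from A, B, C = 55*3 = 165 chips; eligible A, B, C
Layer 56-100: 45 each from B, C = 45*2 = 90 chips; eligible B, C

Pot 1: 165 chips, eligible: A, B, C
Pot 2: 90 chips, eligible: B, C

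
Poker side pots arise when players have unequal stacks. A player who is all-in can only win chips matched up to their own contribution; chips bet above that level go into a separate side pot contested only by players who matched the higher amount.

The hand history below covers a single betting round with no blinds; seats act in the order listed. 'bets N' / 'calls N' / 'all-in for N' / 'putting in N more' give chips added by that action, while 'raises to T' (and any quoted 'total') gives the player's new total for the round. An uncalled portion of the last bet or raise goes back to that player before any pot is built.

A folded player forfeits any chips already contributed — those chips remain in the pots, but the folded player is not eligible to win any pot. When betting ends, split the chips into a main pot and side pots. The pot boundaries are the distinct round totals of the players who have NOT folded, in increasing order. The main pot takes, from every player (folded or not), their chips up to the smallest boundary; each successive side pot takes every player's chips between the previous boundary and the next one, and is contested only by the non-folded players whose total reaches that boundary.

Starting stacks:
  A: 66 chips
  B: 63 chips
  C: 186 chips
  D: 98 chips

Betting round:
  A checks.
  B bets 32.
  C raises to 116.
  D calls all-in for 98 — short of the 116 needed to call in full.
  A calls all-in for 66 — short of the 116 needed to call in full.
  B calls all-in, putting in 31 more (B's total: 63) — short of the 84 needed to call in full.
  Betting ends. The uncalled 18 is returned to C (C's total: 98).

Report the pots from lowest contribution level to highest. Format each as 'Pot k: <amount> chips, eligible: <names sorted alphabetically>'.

Pot 1: 252 chips, eligible: A, B, C, D
Pot 2: 9 chips, eligible: A, C, D
Pot 3: 64 chips, eligible: C, D

Derivation:
Contributions (after 18 returned to C): A=66, B=63, C=98, D=98
Pot levels (distinct totals of non-folded players): 63, 66, 98
Layer 1-63: 63 each from A, B, C, D = 63*4 = 252 chips; eligible A, B, C, D
Layer 64-66: 3 each from A, C, D = 3*3 = 9 chips; eligible A, C, D
Layer 67-98: 32 each from C, D = 32*2 = 64 chips; eligible C, D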